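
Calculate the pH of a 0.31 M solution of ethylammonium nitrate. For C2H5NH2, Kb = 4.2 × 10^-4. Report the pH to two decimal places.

pH = 5.57

C2H5NH3+ is the conjugate acid of the weak base C2H5NH2.
Ka = Kw/Kb = 1.0×10^-14 / 4.2 × 10^-4 = 2.38 × 10^-11
Ka = x²/(0.31 − x) = 2.38 × 10^-11
Since Ka ≪ C₀, x ≈ √(Ka·C₀) = 2.72 × 10^-6 M.
pH = −log[H+] = −log(2.72 × 10^-6) = 5.57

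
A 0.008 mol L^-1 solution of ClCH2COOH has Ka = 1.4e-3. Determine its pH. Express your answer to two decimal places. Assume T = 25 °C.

pH = 2.57

ClCH2COOH ⇌ ClCH2COO- + H+
From the ICE table, Ka = [H+]²/(0.008 − [H+]) = 1.4 × 10^-3.
Here C₀/Ka ≈ 5.71, so the small-[H+] approximation fails. Use the quadratic:
[H+] = (−Ka + √(Ka² + 4·Ka·C₀))/2 = 2.72 × 10^-3 M
pH = −log(2.72 × 10^-3) = 2.57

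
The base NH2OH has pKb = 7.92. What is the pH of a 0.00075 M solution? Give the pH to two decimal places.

pH = 8.48

NH2OH + H2O ⇌ NH3OH+ + OH-
Kb = 10^(−7.92) = 1.20 × 10^-8
From the ICE table, Kb = x²/(0.00075 − x) = 1.20 × 10^-8.
Neglecting x in the denominator: x = √(1.20 × 10^-8 × 0.00075) = 3.00 × 10^-6 M
(x/C₀ = 0.4% < 5%, so the approximation holds.)
pOH = −log(3.00 × 10^-6) = 5.52; pH = 14.00 − 5.52 = 8.48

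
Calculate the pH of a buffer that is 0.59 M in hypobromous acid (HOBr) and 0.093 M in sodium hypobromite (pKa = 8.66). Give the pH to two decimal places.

pH = 7.86

Henderson–Hasselbalch: pH = pKa + log([OBr-]/[HOBr]) = 8.66 + log(0.093/0.59)
pH = 8.66 + (-0.802) = 7.86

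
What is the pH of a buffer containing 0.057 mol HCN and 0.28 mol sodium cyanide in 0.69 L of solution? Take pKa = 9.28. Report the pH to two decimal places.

pH = 9.97

Henderson–Hasselbalch: pH = pKa + log([CN-]/[HCN]) = 9.28 + log(0.28/0.057)
pH = 9.28 + (+0.691) = 9.97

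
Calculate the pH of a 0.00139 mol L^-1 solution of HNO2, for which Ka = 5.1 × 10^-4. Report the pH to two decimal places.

pH = 3.20

HNO2 ⇌ NO2- + H+
From the ICE table, Ka = [H+]²/(0.00139 − [H+]) = 5.1 × 10^-4.
Here C₀/Ka ≈ 2.73, so the small-[H+] approximation fails. Use the quadratic:
[H+] = (−Ka + √(Ka² + 4·Ka·C₀))/2 = 6.25 × 10^-4 M
pH = −log[H+] = −log(6.25 × 10^-4) = 3.20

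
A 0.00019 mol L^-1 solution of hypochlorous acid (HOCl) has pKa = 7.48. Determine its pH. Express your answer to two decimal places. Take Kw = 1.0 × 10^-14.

pH = 5.60

HOCl ⇌ OCl- + H+
Ka = 10^(−7.48) = 3.31 × 10^-8
From the ICE table, Ka = x²/(0.00019 − x) = 3.31 × 10^-8.
Since Ka ≪ C₀, x ≈ √(Ka·C₀) = 2.51 × 10^-6 M.
(x/C₀ = 1.3% < 5%, so the approximation holds.)
pH = −log[H+] = −log(2.51 × 10^-6) = 5.60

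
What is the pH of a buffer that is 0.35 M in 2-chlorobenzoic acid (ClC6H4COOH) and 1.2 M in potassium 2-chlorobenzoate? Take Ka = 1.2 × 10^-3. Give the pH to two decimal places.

pH = 3.46

pKa = −log(1.2 × 10^-3) = 2.921
pH = pKa + log([A⁻]/[HA]) = 2.921 + log(1.2/0.35)
pH = 2.921 + (+0.535) = 3.46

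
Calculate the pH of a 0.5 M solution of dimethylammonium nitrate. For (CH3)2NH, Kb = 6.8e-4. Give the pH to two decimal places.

(CH3)2NH2+ is the conjugate acid of the weak base (CH3)2NH.
Ka = Kw/Kb = 1.0×10^-14 / 6.8 × 10^-4 = 1.47 × 10^-11
Ka = x²/(0.5 − x) = 1.47 × 10^-11
Assume x ≪ 0.5: x ≈ √(1.47 × 10^-11 × 0.5) = 2.71 × 10^-6 M
(x/C₀ = 0.00054% < 5%, so the approximation holds.)
pH = −log(2.71 × 10^-6) = 5.57

pH = 5.57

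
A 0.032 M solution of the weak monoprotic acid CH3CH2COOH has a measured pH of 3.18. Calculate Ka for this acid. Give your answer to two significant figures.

[H+] = 10^(-3.18) = 6.61 × 10^-4 M
At equilibrium [HA] = 0.032 − 6.61 × 10^-4 = 3.13 × 10^-2 M
Ka = [H+][A-]/[HA] = (6.61 × 10^-4)² / 3.13 × 10^-2 = 1.4 × 10^-5

Ka = 1.4 × 10^-5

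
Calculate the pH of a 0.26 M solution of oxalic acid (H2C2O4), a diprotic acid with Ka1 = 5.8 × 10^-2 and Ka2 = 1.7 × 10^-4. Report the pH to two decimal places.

Since Ka1 ≫ Ka2, the first ionization dominates [H+].
Ka1 = x²/(0.26 − x) = 5.8 × 10^-2
Solving the quadratic: x = (−Ka1 + √(Ka1² + 4·Ka1·C₀))/2 = 9.72 × 10^-2 M
pH = −log(9.72 × 10^-2) = 1.01

pH = 1.01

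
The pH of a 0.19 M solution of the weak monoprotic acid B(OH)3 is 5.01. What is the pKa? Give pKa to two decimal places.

[H+] = 10^(-5.01) = 9.77 × 10^-6 M
At equilibrium [HA] = 0.19 − 9.77 × 10^-6 = 1.90 × 10^-1 M
Ka = [H+][A-]/[HA] = (9.77 × 10^-6)² / 1.90 × 10^-1 = 5.02 × 10^-10
pKa = -log(5.02 × 10^-10) = 9.30

pKa = 9.30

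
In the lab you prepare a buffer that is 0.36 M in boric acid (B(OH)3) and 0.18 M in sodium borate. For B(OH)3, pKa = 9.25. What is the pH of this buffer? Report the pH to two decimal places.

pH = pKa + log([A⁻]/[HA]) = 9.25 + log(0.18/0.36)
pH = 9.25 + (-0.301) = 8.95

pH = 8.95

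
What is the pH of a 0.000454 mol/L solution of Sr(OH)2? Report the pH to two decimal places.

Sr(OH)2 is a strong base (each formula unit releases 2 OH-); [OH-] = 0.000908 M.
pOH = -log(0.000908) = 3.04
pH = 14.00 - 3.04 = 10.96

pH = 10.96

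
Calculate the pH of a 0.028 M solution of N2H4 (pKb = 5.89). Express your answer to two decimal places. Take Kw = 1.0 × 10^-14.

N2H4 + H2O ⇌ N2H5+ + OH-
Kb = 10^(−5.89) = 1.29 × 10^-6
From the ICE table, Kb = x²/(0.028 − x) = 1.29 × 10^-6.
Assume x ≪ 0.028: x ≈ √(1.29 × 10^-6 × 0.028) = 1.90 × 10^-4 M
pOH = 3.72, so pH = 14.00 − pOH = 10.28

pH = 10.28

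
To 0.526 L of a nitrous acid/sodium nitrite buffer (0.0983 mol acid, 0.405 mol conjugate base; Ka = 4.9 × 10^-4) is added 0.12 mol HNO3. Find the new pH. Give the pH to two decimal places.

pH = 3.43

After neutralization: n(HNO2) = 0.218 mol, n(NO2-) = 0.285 mol.
pKa = −log(4.9 × 10^-4) = 3.310
pH = pKa + log([A⁻]/[HA]) = 3.310 + log(0.285/0.218) = 3.310 +0.116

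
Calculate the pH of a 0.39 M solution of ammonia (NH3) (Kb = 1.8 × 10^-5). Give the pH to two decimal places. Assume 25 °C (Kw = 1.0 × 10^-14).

pH = 11.42

NH3 + H2O ⇌ NH4+ + OH-
From the ICE table, Kb = [OH-]²/(0.39 − [OH-]) = 1.8 × 10^-5.
Neglecting [OH-] in the denominator: [OH-] = √(1.8 × 10^-5 × 0.39) = 2.65 × 10^-3 M
([OH-]/C₀ = 0.68% < 5%, so the approximation holds.)
pOH = 2.58, so pH = 14.00 − pOH = 11.42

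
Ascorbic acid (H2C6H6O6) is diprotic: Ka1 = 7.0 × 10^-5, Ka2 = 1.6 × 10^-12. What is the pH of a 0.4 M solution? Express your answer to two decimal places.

pH = 2.28

Since Ka1 ≫ Ka2, the first ionization dominates [H+].
Ka1 = x²/(0.4 − x) = 7.0 × 10^-5
x ≈ √(7.0 × 10^-5 × 0.4) = 5.29 × 10^-3 M
pH = −log(5.29 × 10^-3) = 2.28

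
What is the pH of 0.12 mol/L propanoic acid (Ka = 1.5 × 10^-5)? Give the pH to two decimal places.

pH = 2.87

CH3CH2COOH ⇌ CH3CH2COO- + H+
Ka = [H+]²/(0.12 − [H+]) = 1.5 × 10^-5
Assume [H+] ≪ 0.12: [H+] ≈ √(1.5 × 10^-5 × 0.12) = 1.34 × 10^-3 M
pH = −log(1.34 × 10^-3) = 2.87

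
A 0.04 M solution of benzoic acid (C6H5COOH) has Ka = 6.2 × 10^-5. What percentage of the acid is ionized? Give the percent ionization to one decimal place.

3.9%

C6H5COOH ⇌ C6H5COO- + H+; let x = [H+] at equilibrium.
x ≈ √(Ka·C₀) = √(6.2 × 10^-5 × 0.04) = 1.57 × 10^-3 M
Fraction ionized = 1.57 × 10^-3 / 0.04 = 0.0393 → 3.9%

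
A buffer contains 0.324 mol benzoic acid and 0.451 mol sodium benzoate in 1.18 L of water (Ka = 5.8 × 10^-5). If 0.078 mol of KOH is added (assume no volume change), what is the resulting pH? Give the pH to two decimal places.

After neutralization: n(C6H5COOH) = 0.246 mol, n(C6H5COO-) = 0.529 mol.
pKa = −log(5.8 × 10^-5) = 4.237
Henderson–Hasselbalch with mole ratio 0.529/0.246: pH = 4.237 + (+0.333)

pH = 4.57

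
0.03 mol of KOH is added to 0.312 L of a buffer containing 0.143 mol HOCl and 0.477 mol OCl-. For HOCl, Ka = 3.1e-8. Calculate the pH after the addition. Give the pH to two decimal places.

pH = 8.16

After neutralization: n(HOCl) = 0.113 mol, n(OCl-) = 0.507 mol.
pKa = −log(3.1 × 10^-8) = 7.509
pH = pKa + log(n_OCl-/n_HOCl) = 7.509 + log(0.507/0.113) = 7.509 + (+0.652)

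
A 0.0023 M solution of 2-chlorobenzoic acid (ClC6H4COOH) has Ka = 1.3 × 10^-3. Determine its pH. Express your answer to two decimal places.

ClC6H4COOH ⇌ ClC6H4COO- + H+
From the ICE table, Ka = x²/(0.0023 − x) = 1.3 × 10^-3.
x is not negligible relative to C₀; solve x² + 0.0013·x − 2.99e-06 = 0.
x = (−Ka + √(Ka² + 4·Ka·C₀))/2 = 1.20 × 10^-3 M
pH = −log(1.20 × 10^-3) = 2.92

pH = 2.92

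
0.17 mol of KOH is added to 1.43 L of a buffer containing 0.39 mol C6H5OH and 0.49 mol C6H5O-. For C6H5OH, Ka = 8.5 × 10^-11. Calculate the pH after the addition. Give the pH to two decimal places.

pH = 10.55

After neutralization: n(C6H5OH) = 0.22 mol, n(C6H5O-) = 0.66 mol.
pKa = −log(8.5 × 10^-11) = 10.071
pH = pKa + log([A⁻]/[HA]) = 10.071 + log(0.66/0.22) = 10.071 +0.477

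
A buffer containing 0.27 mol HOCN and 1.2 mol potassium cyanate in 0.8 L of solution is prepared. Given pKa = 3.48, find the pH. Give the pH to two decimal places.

pH = 4.13

Henderson–Hasselbalch: pH = pKa + log([OCN-]/[HOCN]) = 3.48 + log(1.2/0.27)
pH = 3.48 + (+0.648) = 4.13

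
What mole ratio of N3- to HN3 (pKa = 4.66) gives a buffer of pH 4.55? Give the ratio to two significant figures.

pH = pKa + log(r) ⇒ log(r) = 4.55 − 4.66 = -0.11
r = [N3-]/[HN3] = 10^(-0.11) = 0.776

ratio = 0.78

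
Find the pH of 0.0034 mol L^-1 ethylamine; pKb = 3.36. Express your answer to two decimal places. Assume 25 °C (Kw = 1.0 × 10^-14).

C2H5NH2 + H2O ⇌ C2H5NH3+ + OH-
Kb = 10^(−3.36) = 4.37 × 10^-4
From the ICE table, Kb = [OH-]²/(0.0034 − [OH-]) = 4.37 × 10^-4.
The 5% rule fails; solving [OH-]² + Kb·[OH-] − Kb·C₀ = 0 exactly:
[OH-] = (−Kb + √(Kb² + 4·Kb·C₀))/2 = 1.02 × 10^-3 M
pOH = 2.99, so pH = 14.00 − pOH = 11.01

pH = 11.01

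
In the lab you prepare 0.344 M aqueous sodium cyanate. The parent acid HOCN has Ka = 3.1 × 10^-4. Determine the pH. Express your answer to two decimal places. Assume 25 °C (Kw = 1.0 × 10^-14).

OCN- is the conjugate base of the weak acid HOCN.
Kb = Kw/Ka = 1.0×10^-14 / 3.1 × 10^-4 = 3.23 × 10^-11
Kb = x²/(0.344 − x) = 3.23 × 10^-11
Assume x ≪ 0.344: x ≈ √(3.23 × 10^-11 × 0.344) = 3.33 × 10^-6 M
pOH = 5.48, so pH = 14.00 − pOH = 8.52

pH = 8.52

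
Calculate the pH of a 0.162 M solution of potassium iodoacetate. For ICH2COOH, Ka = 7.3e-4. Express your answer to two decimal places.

pH = 8.17

ICH2COO- is the conjugate base of the weak acid ICH2COOH.
Kb = Kw/Ka = 1.0×10^-14 / 7.3 × 10^-4 = 1.37 × 10^-11
Kb = [OH-]²/(0.162 − [OH-]) = 1.37 × 10^-11
Neglecting [OH-] in the denominator: [OH-] = √(1.37 × 10^-11 × 0.162) = 1.49 × 10^-6 M
([OH-]/C₀ = 0.00092% < 5%, so the approximation holds.)
pOH = 5.83, so pH = 14.00 − pOH = 8.17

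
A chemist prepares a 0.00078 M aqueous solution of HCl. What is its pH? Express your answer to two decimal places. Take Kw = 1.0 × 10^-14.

pH = 3.11

HCl is a strong acid and dissociates completely, so [H+] = 0.00078 M.
pH = -log(0.00078) = 3.11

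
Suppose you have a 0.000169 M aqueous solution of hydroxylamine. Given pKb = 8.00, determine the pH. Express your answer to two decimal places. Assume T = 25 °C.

pH = 8.11

NH2OH + H2O ⇌ NH3OH+ + OH-
Kb = 10^(−8.00) = 1.00 × 10^-8
From the ICE table, Kb = x²/(0.000169 − x) = 1.00 × 10^-8.
Neglecting x in the denominator: x = √(1.00 × 10^-8 × 0.000169) = 1.30 × 10^-6 M
(x/C₀ = 0.77% < 5%, so the approximation holds.)
pOH = −log(1.30 × 10^-6) = 5.89; pH = 14.00 − 5.89 = 8.11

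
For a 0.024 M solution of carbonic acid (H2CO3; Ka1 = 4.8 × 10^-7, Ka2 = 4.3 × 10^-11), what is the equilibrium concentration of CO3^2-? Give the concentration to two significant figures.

4.3 × 10^-11 M

First ionization gives [H+] ≈ [HCO3-] = 1.07 × 10^-4 M.
Second step: Ka2 = [H+][CO3^2-]/[HCO3-] ≈ [CO3^2-] (since [H+] ≈ [HCO3-]).
So [CO3^2-] ≈ Ka2.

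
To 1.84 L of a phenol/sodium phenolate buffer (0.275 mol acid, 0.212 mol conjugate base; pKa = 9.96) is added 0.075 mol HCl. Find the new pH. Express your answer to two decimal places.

pH = 9.55

Added H+ converts C6H5O- to C6H5OH: C6H5OH → 0.35 mol, C6H5O- → 0.137 mol.
Henderson–Hasselbalch with mole ratio 0.137/0.35: pH = 9.96 + (-0.407)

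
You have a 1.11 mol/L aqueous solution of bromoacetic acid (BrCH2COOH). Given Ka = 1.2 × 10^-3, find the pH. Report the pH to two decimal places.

pH = 1.44

BrCH2COOH ⇌ BrCH2COO- + H+
From the ICE table, Ka = x²/(1.11 − x) = 1.2 × 10^-3.
Since Ka ≪ C₀, x ≈ √(Ka·C₀) = 3.65 × 10^-2 M.
pH = −log[H+] = −log(3.65 × 10^-2) = 1.44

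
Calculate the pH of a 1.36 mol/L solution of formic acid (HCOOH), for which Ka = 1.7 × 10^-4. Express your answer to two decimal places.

HCOOH ⇌ HCOO- + H+
Let x = [H+] at equilibrium. Ka = x²/(1.36 − x).
Assume x ≪ 1.36: x ≈ √(1.7 × 10^-4 × 1.36) = 1.52 × 10^-2 M
(x/C₀ = 1.1% < 5%, so the approximation holds.)
pH = −log(1.52 × 10^-2) = 1.82

pH = 1.82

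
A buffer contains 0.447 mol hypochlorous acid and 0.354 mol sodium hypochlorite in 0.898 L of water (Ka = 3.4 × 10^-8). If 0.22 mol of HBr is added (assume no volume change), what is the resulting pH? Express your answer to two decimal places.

pH = 6.77

Added H+ converts OCl- to HOCl: HOCl → 0.667 mol, OCl- → 0.134 mol.
pKa = −log(3.4 × 10^-8) = 7.469
Henderson–Hasselbalch with mole ratio 0.134/0.667: pH = 7.469 + (-0.697)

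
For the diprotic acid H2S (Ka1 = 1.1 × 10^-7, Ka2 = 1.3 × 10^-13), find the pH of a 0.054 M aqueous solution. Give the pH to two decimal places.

pH = 4.11

Since Ka1 ≫ Ka2, the first ionization dominates [H+].
Ka1 = x²/(0.054 − x) = 1.1 × 10^-7
x ≈ √(1.1 × 10^-7 × 0.054) = 7.71 × 10^-5 M
pH = −log(7.71 × 10^-5) = 4.11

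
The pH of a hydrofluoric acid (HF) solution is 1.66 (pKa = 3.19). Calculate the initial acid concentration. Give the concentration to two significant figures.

[H+] = 10^(-1.66) = 2.19 × 10^-2 M = x
Ka = 10^(−3.19) = 6.46 × 10^-4
Ka = x²/(C₀ − x) ⇒ C₀ = x + x²/Ka
C₀ = 2.19 × 10^-2 + (2.19 × 10^-2)²/(6.46 × 10^-4) = 7.64 × 10^-1 M

C₀ = 7.6 × 10^-1 M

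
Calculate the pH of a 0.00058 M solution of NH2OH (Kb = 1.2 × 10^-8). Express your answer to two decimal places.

pH = 8.42

NH2OH + H2O ⇌ NH3OH+ + OH-
From the ICE table, Kb = x²/(0.00058 − x) = 1.2 × 10^-8.
Since Kb ≪ C₀, x ≈ √(Kb·C₀) = 2.64 × 10^-6 M.
(x/C₀ = 0.45% < 5%, so the approximation holds.)
pOH = −log(2.64 × 10^-6) = 5.58; pH = 14.00 − 5.58 = 8.42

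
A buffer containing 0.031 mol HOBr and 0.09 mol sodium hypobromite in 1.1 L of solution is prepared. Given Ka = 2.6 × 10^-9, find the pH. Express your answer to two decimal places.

pKa = −log(2.6 × 10^-9) = 8.585
Henderson–Hasselbalch: pH = pKa + log([OBr-]/[HOBr]) = 8.585 + log(0.09/0.031)
pH = 8.585 + (+0.463) = 9.05

pH = 9.05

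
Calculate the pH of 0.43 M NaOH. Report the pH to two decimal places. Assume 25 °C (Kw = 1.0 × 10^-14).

NaOH is a strong base; [OH-] = 0.43 M.
pOH = -log(0.43) = 0.37
pH = 14.00 - 0.37 = 13.63

pH = 13.63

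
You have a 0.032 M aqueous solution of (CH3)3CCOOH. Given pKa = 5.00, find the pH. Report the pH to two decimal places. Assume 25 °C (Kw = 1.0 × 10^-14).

pH = 3.25

(CH3)3CCOOH ⇌ (CH3)3CCOO- + H+
Ka = 10^(−5.00) = 1.00 × 10^-5
From the ICE table, Ka = [H+]²/(0.032 − [H+]) = 1.00 × 10^-5.
Assume [H+] ≪ 0.032: [H+] ≈ √(1.00 × 10^-5 × 0.032) = 5.66 × 10^-4 M
Check: 1.8% ionized — well under 5%, approximation valid.
pH = −log[H+] = −log(5.66 × 10^-4) = 3.25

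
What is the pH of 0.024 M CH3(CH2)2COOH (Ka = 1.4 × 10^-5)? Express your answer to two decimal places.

pH = 3.24

CH3(CH2)2COOH ⇌ CH3(CH2)2COO- + H+
Ka = x²/(0.024 − x) = 1.4 × 10^-5
Since Ka ≪ C₀, x ≈ √(Ka·C₀) = 5.80 × 10^-4 M.
(x/C₀ = 2.4% < 5%, so the approximation holds.)
pH = −log[H+] = −log(5.80 × 10^-4) = 3.24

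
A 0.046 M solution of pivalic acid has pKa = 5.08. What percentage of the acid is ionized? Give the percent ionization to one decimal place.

1.3%

(CH3)3CCOOH ⇌ (CH3)3CCOO- + H+; let x = [H+] at equilibrium.
Ka = 10^(−5.08) = 8.32 × 10^-6
x ≈ √(Ka·C₀) = √(8.32 × 10^-6 × 0.046) = 6.19 × 10^-4 M
Fraction ionized = 6.19 × 10^-4 / 0.046 = 0.0135 → 1.3%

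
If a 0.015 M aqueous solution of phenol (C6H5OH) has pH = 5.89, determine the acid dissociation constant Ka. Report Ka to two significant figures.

[H+] = 10^(-5.89) = 1.29 × 10^-6 M
At equilibrium [HA] = 0.015 − 1.29 × 10^-6 = 1.50 × 10^-2 M
Ka = [H+][A-]/[HA] = (1.29 × 10^-6)² / 1.50 × 10^-2 = 1.1 × 10^-10

Ka = 1.1 × 10^-10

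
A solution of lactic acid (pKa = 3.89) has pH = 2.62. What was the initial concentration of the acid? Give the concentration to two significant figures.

C₀ = 4.7 × 10^-2 M

[H+] = 10^(-2.62) = 2.40 × 10^-3 M = x
Ka = 10^(−3.89) = 1.29 × 10^-4
Ka = x²/(C₀ − x) ⇒ C₀ = x + x²/Ka
C₀ = 2.40 × 10^-3 + (2.40 × 10^-3)²/(1.29 × 10^-4) = 4.71 × 10^-2 M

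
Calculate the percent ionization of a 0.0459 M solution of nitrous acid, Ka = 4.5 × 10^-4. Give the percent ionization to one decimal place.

9.4%

HNO2 ⇌ NO2- + H+; let x = [H+] at equilibrium.
Solve x² + 0.00045x − 2.07e-05 = 0 → x = 4.33 × 10^-3 M
% ionization = x/C₀ × 100% = 4.33 × 10^-3/0.0459 × 100% = 9.4%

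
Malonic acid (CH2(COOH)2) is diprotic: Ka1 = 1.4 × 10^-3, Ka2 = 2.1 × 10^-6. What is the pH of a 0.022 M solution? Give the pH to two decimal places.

Since Ka1 ≫ Ka2, the first ionization dominates [H+].
Ka1 = x²/(0.022 − x) = 1.4 × 10^-3
Solving the quadratic: x = (−Ka1 + √(Ka1² + 4·Ka1·C₀))/2 = 4.89 × 10^-3 M
pH = −log(4.89 × 10^-3) = 2.31

pH = 2.31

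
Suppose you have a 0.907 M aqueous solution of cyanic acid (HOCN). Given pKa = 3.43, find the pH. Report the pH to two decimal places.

HOCN ⇌ OCN- + H+
Ka = 10^(−3.43) = 3.72 × 10^-4
Ka = x²/(0.907 − x) = 3.72 × 10^-4
Since Ka ≪ C₀, x ≈ √(Ka·C₀) = 1.84 × 10^-2 M.
pH = −log(1.84 × 10^-2) = 1.74

pH = 1.74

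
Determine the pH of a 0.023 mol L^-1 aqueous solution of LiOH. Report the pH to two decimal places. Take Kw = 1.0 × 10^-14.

LiOH is a strong base; [OH-] = 0.023 M.
pOH = -log(0.023) = 1.64
pH = 14.00 - 1.64 = 12.36

pH = 12.36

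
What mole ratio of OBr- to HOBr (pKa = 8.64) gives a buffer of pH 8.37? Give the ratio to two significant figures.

pH = pKa + log(r) ⇒ log(r) = 8.37 − 8.64 = -0.27
r = [OBr-]/[HOBr] = 10^(-0.27) = 0.537

ratio = 0.54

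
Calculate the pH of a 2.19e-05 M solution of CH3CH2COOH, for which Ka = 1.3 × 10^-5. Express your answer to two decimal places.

pH = 4.94

CH3CH2COOH ⇌ CH3CH2COO- + H+
Let x = [H+] at equilibrium. Ka = x²/(2.19e-05 − x).
x is not negligible relative to C₀; solve x² + 1.3e-05·x − 2.85e-10 = 0.
x = [−1.3e-05 + √(1.3e-05² + 1.14e-09)]/2 = 1.16 × 10^-5 M
pH = −log(1.16 × 10^-5) = 4.94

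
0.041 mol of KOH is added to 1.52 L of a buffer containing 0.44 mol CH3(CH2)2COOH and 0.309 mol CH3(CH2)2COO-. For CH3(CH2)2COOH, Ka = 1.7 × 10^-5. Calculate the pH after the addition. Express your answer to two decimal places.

After neutralization: n(CH3(CH2)2COOH) = 0.399 mol, n(CH3(CH2)2COO-) = 0.35 mol.
pKa = −log(1.7 × 10^-5) = 4.770
Henderson–Hasselbalch with mole ratio 0.35/0.399: pH = 4.770 + (-0.057)

pH = 4.71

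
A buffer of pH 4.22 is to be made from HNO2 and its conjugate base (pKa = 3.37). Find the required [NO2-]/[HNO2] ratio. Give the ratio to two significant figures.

ratio = 7.1

pH = pKa + log(r) ⇒ log(r) = 4.22 − 3.37 = +0.85
r = [NO2-]/[HNO2] = 10^(+0.85) = 7.08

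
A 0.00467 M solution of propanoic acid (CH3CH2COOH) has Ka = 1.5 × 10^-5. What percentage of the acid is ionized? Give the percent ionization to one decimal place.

5.5%

CH3CH2COOH ⇌ CH3CH2COO- + H+; let x = [H+] at equilibrium.
Ka = x²/(C₀ − x); solving the quadratic gives x = 2.57 × 10^-4 M.
Fraction ionized = 2.57 × 10^-4 / 0.00467 = 0.0550 → 5.5%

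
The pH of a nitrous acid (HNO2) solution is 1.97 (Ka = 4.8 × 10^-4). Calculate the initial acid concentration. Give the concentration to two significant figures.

C₀ = 2.5 × 10^-1 M

[H+] = 10^(-1.97) = 1.07 × 10^-2 M = x
Ka = x²/(C₀ − x) ⇒ C₀ = x + x²/Ka
C₀ = 1.07 × 10^-2 + (1.07 × 10^-2)²/(4.8 × 10^-4) = 2.49 × 10^-1 M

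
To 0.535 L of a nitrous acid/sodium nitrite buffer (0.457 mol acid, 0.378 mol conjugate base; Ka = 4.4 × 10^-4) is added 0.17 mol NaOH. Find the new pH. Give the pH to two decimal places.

After neutralization: n(HNO2) = 0.287 mol, n(NO2-) = 0.548 mol.
pKa = −log(4.4 × 10^-4) = 3.357
pH = pKa + log([A⁻]/[HA]) = 3.357 + log(0.548/0.287) = 3.357 +0.281

pH = 3.64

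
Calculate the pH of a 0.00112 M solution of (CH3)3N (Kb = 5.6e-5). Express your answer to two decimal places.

(CH3)3N + H2O ⇌ (CH3)3NH+ + OH-
From the ICE table, Kb = [OH-]²/(0.00112 − [OH-]) = 5.6 × 10^-5.
Here C₀/Kb ≈ 20, so the small-[OH-] approximation fails. Use the quadratic:
[OH-] = (−Kb + √(Kb² + 4·Kb·C₀))/2 = 2.24 × 10^-4 M
pOH = 3.65, so pH = 14.00 − pOH = 10.35

pH = 10.35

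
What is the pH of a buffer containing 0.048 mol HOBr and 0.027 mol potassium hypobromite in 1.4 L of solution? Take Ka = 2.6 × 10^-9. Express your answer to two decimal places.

pKa = −log(2.6 × 10^-9) = 8.585
Henderson–Hasselbalch: pH = pKa + log([OBr-]/[HOBr]) = 8.585 + log(0.027/0.048)
pH = 8.585 + (-0.250) = 8.34

pH = 8.34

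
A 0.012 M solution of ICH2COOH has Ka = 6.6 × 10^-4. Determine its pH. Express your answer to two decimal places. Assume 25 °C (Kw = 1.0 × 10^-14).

ICH2COOH ⇌ ICH2COO- + H+
Ka = [H+]²/(0.012 − [H+]) = 6.6 × 10^-4
The 5% rule fails; solving [H+]² + Ka·[H+] − Ka·C₀ = 0 exactly:
[H+] = [−0.00066 + √(0.00066² + 3.17e-05)]/2 = 2.50 × 10^-3 M
pH = −log[H+] = −log(2.50 × 10^-3) = 2.60

pH = 2.60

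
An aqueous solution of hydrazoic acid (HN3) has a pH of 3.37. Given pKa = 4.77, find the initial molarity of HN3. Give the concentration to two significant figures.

[H+] = 10^(-3.37) = 4.27 × 10^-4 M = x
Ka = 10^(−4.77) = 1.70 × 10^-5
Ka = x²/(C₀ − x) ⇒ C₀ = x + x²/Ka
C₀ = 4.27 × 10^-4 + (4.27 × 10^-4)²/(1.70 × 10^-5) = 1.12 × 10^-2 M

C₀ = 1.1 × 10^-2 M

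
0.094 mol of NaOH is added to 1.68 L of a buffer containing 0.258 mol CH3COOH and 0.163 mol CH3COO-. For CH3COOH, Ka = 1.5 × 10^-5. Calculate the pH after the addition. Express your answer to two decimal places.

OH- converts CH3COOH to CH3COO-: CH3COOH → 0.164 mol, CH3COO- → 0.257 mol.
pKa = −log(1.5 × 10^-5) = 4.824
Henderson–Hasselbalch with mole ratio 0.257/0.164: pH = 4.824 + (+0.195)

pH = 5.02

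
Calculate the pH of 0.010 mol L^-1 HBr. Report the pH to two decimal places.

HBr is a strong acid and dissociates completely, so [H+] = 0.010 M.
pH = -log(0.01) = 2.00

pH = 2.00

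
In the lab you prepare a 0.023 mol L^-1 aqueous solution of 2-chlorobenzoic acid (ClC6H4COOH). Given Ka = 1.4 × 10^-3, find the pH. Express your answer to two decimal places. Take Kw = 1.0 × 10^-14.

ClC6H4COOH ⇌ ClC6H4COO- + H+
Let x = [H+] at equilibrium. Ka = x²/(0.023 − x).
x is not negligible relative to C₀; solve x² + 0.0014·x − 3.22e-05 = 0.
x = [−0.0014 + √(0.0014² + 0.000129)]/2 = 5.02 × 10^-3 M
pH = −log(5.02 × 10^-3) = 2.30

pH = 2.30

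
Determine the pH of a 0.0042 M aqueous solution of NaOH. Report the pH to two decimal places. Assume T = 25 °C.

NaOH is a strong base; [OH-] = 0.0042 M.
pOH = -log(0.0042) = 2.38
pH = 14.00 - 2.38 = 11.62

pH = 11.62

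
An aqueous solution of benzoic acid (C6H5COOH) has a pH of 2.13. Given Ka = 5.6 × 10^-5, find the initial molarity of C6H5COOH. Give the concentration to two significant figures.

[H+] = 10^(-2.13) = 7.41 × 10^-3 M = x
Ka = x²/(C₀ − x) ⇒ C₀ = x + x²/Ka
C₀ = 7.41 × 10^-3 + (7.41 × 10^-3)²/(5.6 × 10^-5) = 9.88 × 10^-1 M

C₀ = 9.9 × 10^-1 M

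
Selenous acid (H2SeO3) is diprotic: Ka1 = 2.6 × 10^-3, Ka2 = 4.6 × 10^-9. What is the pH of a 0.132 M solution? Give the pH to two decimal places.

pH = 1.76

Ka1 ≫ Ka2, so treat the first dissociation as the only significant source of H+.
Ka1 = x²/(0.132 − x) = 2.6 × 10^-3
Solving the quadratic: x = (−Ka1 + √(Ka1² + 4·Ka1·C₀))/2 = 1.73 × 10^-2 M
pH = −log(1.73 × 10^-2) = 1.76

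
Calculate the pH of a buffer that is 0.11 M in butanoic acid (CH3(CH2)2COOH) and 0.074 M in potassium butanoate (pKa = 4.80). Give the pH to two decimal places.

pH = pKa + log([A⁻]/[HA]) = 4.80 + log(0.074/0.11)
pH = 4.80 + (-0.172) = 4.63

pH = 4.63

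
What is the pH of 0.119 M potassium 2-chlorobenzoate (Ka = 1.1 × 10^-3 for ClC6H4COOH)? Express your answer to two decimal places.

pH = 8.02

ClC6H4COO- is the conjugate base of the weak acid ClC6H4COOH.
Kb = Kw/Ka = 1.0×10^-14 / 1.1 × 10^-3 = 9.09 × 10^-12
From the ICE table, Kb = [OH-]²/(0.119 − [OH-]) = 9.09 × 10^-12.
Neglecting [OH-] in the denominator: [OH-] = √(9.09 × 10^-12 × 0.119) = 1.04 × 10^-6 M
Check: 0.00087% ionized — well under 5%, approximation valid.
pOH = 5.98, so pH = 14.00 − pOH = 8.02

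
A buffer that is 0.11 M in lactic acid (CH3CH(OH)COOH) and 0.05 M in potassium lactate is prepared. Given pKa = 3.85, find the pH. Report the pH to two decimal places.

Henderson–Hasselbalch: pH = pKa + log([CH3CH(OH)COO-]/[CH3CH(OH)COOH]) = 3.85 + log(0.05/0.11)
pH = 3.85 + (-0.342) = 3.51

pH = 3.51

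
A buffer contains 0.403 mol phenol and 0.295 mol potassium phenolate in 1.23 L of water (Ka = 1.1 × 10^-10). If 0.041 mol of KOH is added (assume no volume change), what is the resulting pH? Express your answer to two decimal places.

pH = 9.93

OH- converts C6H5OH to C6H5O-: C6H5OH → 0.362 mol, C6H5O- → 0.336 mol.
pKa = −log(1.1 × 10^-10) = 9.959
pH = pKa + log(n_C6H5O-/n_C6H5OH) = 9.959 + log(0.336/0.362) = 9.959 + (-0.032)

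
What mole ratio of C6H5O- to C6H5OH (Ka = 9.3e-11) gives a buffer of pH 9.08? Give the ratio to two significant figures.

pKa = -log(9.3 × 10^-11) = 10.032
pH = pKa + log(r) ⇒ log(r) = 9.08 − 10.032 = -0.952
r = [C6H5O-]/[C6H5OH] = 10^(-0.952) = 0.112

ratio = 0.11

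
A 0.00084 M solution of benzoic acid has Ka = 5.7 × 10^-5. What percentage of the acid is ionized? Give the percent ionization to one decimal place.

22.9%

C6H5COOH ⇌ C6H5COO- + H+; let x = [H+] at equilibrium.
Ka = x²/(C₀ − x); solving the quadratic gives x = 1.92 × 10^-4 M.
% ionization = x/C₀ × 100% = 1.92 × 10^-4/0.00084 × 100% = 22.9%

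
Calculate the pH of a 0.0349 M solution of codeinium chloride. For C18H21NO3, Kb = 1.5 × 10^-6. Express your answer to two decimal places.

pH = 4.82

C18H22NO3+ is the conjugate acid of the weak base C18H21NO3.
Ka = Kw/Kb = 1.0×10^-14 / 1.5 × 10^-6 = 6.67 × 10^-9
From the ICE table, Ka = [H+]²/(0.0349 − [H+]) = 6.67 × 10^-9.
Assume [H+] ≪ 0.0349: [H+] ≈ √(6.67 × 10^-9 × 0.0349) = 1.53 × 10^-5 M
([H+]/C₀ = 0.044% < 5%, so the approximation holds.)
pH = −log(1.53 × 10^-5) = 4.82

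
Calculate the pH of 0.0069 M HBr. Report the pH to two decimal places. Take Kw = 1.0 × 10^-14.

HBr is a strong acid and dissociates completely, so [H+] = 0.0069 M.
pH = -log(0.0069) = 2.16

pH = 2.16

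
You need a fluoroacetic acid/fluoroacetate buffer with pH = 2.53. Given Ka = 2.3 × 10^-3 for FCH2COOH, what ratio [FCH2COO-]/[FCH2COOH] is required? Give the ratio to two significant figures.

ratio = 0.78

pKa = -log(2.3 × 10^-3) = 2.638
pH = pKa + log(r) ⇒ log(r) = 2.53 − 2.638 = -0.108
r = [FCH2COO-]/[FCH2COOH] = 10^(-0.108) = 0.78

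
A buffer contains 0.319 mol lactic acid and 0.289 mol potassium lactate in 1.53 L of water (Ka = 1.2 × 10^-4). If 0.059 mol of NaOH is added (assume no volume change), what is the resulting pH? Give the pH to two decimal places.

OH- converts CH3CH(OH)COOH to CH3CH(OH)COO-: CH3CH(OH)COOH → 0.26 mol, CH3CH(OH)COO- → 0.348 mol.
pKa = −log(1.2 × 10^-4) = 3.921
Henderson–Hasselbalch with mole ratio 0.348/0.26: pH = 3.921 + (+0.127)

pH = 4.05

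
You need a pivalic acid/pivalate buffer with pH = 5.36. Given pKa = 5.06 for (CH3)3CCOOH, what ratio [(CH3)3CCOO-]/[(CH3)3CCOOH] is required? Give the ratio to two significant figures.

ratio = 2.0

pH = pKa + log(r) ⇒ log(r) = 5.36 − 5.06 = +0.30
r = [(CH3)3CCOO-]/[(CH3)3CCOOH] = 10^(+0.30) = 2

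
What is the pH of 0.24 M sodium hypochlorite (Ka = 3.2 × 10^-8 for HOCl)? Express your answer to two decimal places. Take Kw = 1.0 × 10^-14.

pH = 10.44

OCl- is the conjugate base of the weak acid HOCl.
Kb = Kw/Ka = 1.0×10^-14 / 3.2 × 10^-8 = 3.12 × 10^-7
Kb = [OH-]²/(0.24 − [OH-]) = 3.12 × 10^-7
Assume [OH-] ≪ 0.24: [OH-] ≈ √(3.12 × 10^-7 × 0.24) = 2.74 × 10^-4 M
([OH-]/C₀ = 0.11% < 5%, so the approximation holds.)
pOH = −log(2.74 × 10^-4) = 3.56; pH = 14.00 − 3.56 = 10.44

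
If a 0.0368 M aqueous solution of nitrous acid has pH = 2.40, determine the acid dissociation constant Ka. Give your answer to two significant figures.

Ka = 4.8 × 10^-4

[H+] = 10^(-2.40) = 3.98 × 10^-3 M
At equilibrium [HA] = 0.0368 − 3.98 × 10^-3 = 3.28 × 10^-2 M
Ka = [H+][A-]/[HA] = (3.98 × 10^-3)² / 3.28 × 10^-2 = 4.8 × 10^-4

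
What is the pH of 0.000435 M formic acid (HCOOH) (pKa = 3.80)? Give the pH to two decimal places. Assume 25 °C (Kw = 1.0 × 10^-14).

HCOOH ⇌ HCOO- + H+
Ka = 10^(−3.80) = 1.58 × 10^-4
From the ICE table, Ka = x²/(0.000435 − x) = 1.58 × 10^-4.
x is not negligible relative to C₀; solve x² + 0.000158·x − 6.87e-08 = 0.
x = (−Ka + √(Ka² + 4·Ka·C₀))/2 = 1.95 × 10^-4 M
pH = −log[H+] = −log(1.95 × 10^-4) = 3.71

pH = 3.71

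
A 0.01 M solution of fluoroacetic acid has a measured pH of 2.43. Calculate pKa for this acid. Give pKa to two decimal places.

[H+] = 10^(-2.43) = 3.72 × 10^-3 M
At equilibrium [HA] = 0.01 − 3.72 × 10^-3 = 6.28 × 10^-3 M
Ka = [H+][A-]/[HA] = (3.72 × 10^-3)² / 6.28 × 10^-3 = 2.20 × 10^-3
pKa = -log(2.20 × 10^-3) = 2.66

pKa = 2.66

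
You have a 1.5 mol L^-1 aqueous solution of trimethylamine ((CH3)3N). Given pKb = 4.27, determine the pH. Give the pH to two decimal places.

(CH3)3N + H2O ⇌ (CH3)3NH+ + OH-
Kb = 10^(−4.27) = 5.37 × 10^-5
From the ICE table, Kb = [OH-]²/(1.5 − [OH-]) = 5.37 × 10^-5.
Neglecting [OH-] in the denominator: [OH-] = √(5.37 × 10^-5 × 1.5) = 8.97 × 10^-3 M
pOH = 2.05, so pH = 14.00 − pOH = 11.95

pH = 11.95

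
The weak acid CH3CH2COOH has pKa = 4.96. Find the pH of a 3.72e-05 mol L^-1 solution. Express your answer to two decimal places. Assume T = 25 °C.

pH = 4.81

CH3CH2COOH ⇌ CH3CH2COO- + H+
Ka = 10^(−4.96) = 1.10 × 10^-5
From the ICE table, Ka = [H+]²/(3.72e-05 − [H+]) = 1.10 × 10^-5.
[H+] is not negligible relative to C₀; solve [H+]² + 1.1e-05·[H+] − 4.09e-10 = 0.
[H+] = [−1.1e-05 + √(1.1e-05² + 1.64e-09)]/2 = 1.55 × 10^-5 M
pH = −log(1.55 × 10^-5) = 4.81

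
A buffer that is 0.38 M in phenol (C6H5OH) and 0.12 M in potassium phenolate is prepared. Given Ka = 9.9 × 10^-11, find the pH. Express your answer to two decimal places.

pH = 9.50

pKa = −log(9.9 × 10^-11) = 10.004
pH = pKa + log([A⁻]/[HA]) = 10.004 + log(0.12/0.38)
pH = 10.004 + (-0.501) = 9.50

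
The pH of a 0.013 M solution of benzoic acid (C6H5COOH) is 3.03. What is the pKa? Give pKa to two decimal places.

[H+] = 10^(-3.03) = 9.33 × 10^-4 M
At equilibrium [HA] = 0.013 − 9.33 × 10^-4 = 1.21 × 10^-2 M
Ka = [H+][A-]/[HA] = (9.33 × 10^-4)² / 1.21 × 10^-2 = 7.19 × 10^-5
pKa = -log(7.19 × 10^-5) = 4.14

pKa = 4.14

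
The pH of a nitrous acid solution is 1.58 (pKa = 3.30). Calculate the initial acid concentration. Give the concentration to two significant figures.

[H+] = 10^(-1.58) = 2.63 × 10^-2 M = x
Ka = 10^(−3.30) = 5.01 × 10^-4
Ka = x²/(C₀ − x) ⇒ C₀ = x + x²/Ka
C₀ = 2.63 × 10^-2 + (2.63 × 10^-2)²/(5.01 × 10^-4) = 1.41 M

C₀ = 1.4 M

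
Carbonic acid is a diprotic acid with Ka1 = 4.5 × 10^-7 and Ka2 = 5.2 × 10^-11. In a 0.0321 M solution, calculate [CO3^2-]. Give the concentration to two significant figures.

5.2 × 10^-11 M

First ionization gives [H+] ≈ [HCO3-] = 1.20 × 10^-4 M.
Second step: Ka2 = [H+][CO3^2-]/[HCO3-] ≈ [CO3^2-] (since [H+] ≈ [HCO3-]).
So [CO3^2-] ≈ Ka2.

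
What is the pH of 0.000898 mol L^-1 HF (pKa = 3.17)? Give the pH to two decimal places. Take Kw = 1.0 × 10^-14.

pH = 3.29

HF ⇌ F- + H+
Ka = 10^(−3.17) = 6.76 × 10^-4
From the ICE table, Ka = x²/(0.000898 − x) = 6.76 × 10^-4.
x is not negligible relative to C₀; solve x² + 0.000676·x − 6.07e-07 = 0.
x = (−Ka + √(Ka² + 4·Ka·C₀))/2 = 5.11 × 10^-4 M
pH = −log[H+] = −log(5.11 × 10^-4) = 3.29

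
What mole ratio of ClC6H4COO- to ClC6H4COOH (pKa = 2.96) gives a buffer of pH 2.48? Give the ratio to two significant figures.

pH = pKa + log(r) ⇒ log(r) = 2.48 − 2.96 = -0.48
r = [ClC6H4COO-]/[ClC6H4COOH] = 10^(-0.48) = 0.331

ratio = 0.33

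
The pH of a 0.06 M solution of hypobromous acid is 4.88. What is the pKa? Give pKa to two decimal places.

[H+] = 10^(-4.88) = 1.32 × 10^-5 M
At equilibrium [HA] = 0.06 − 1.32 × 10^-5 = 6.00 × 10^-2 M
Ka = [H+][A-]/[HA] = (1.32 × 10^-5)² / 6.00 × 10^-2 = 2.90 × 10^-9
pKa = -log(2.90 × 10^-9) = 8.54

pKa = 8.54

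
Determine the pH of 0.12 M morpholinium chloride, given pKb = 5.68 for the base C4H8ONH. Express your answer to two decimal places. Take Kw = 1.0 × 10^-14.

pH = 4.62

C4H8ONH2+ is the conjugate acid of the weak base C4H8ONH.
Kb = 10^(−5.68) = 2.09 × 10^-6
Ka = Kw/Kb = 1.0×10^-14 / 2.09 × 10^-6 = 4.78 × 10^-9
Let x = [H+] at equilibrium. Ka = x²/(0.12 − x).
Assume x ≪ 0.12: x ≈ √(4.78 × 10^-9 × 0.12) = 2.39 × 10^-5 M
Check: 0.02% ionized — well under 5%, approximation valid.
pH = −log[H+] = −log(2.39 × 10^-5) = 4.62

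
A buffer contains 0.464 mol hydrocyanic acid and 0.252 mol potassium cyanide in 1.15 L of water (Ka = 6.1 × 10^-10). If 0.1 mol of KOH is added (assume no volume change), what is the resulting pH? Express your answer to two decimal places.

After neutralization: n(HCN) = 0.364 mol, n(CN-) = 0.352 mol.
pKa = −log(6.1 × 10^-10) = 9.215
pH = pKa + log([A⁻]/[HA]) = 9.215 + log(0.352/0.364) = 9.215 -0.015

pH = 9.20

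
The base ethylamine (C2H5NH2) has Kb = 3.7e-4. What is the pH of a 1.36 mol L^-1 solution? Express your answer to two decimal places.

pH = 12.35

C2H5NH2 + H2O ⇌ C2H5NH3+ + OH-
Let x = [OH-] at equilibrium. Kb = x²/(1.36 − x).
Since Kb ≪ C₀, x ≈ √(Kb·C₀) = 2.24 × 10^-2 M.
Check: 1.6% ionized — well under 5%, approximation valid.
pOH = −log(2.24 × 10^-2) = 1.65; pH = 14.00 − 1.65 = 12.35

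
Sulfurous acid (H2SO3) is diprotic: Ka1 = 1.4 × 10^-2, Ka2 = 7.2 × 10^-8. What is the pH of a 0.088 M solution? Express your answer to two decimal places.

Since Ka1 ≫ Ka2, the first ionization dominates [H+].
Ka1 = x²/(0.088 − x) = 1.4 × 10^-2
Solving the quadratic: x = (−Ka1 + √(Ka1² + 4·Ka1·C₀))/2 = 2.88 × 10^-2 M
pH = −log(2.88 × 10^-2) = 1.54

pH = 1.54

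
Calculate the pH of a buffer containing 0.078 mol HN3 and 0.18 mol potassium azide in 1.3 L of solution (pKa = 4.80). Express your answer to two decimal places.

pH = 5.16

pH = pKa + log([A⁻]/[HA]) = 4.80 + log(0.18/0.078)
pH = 4.80 + (+0.363) = 5.16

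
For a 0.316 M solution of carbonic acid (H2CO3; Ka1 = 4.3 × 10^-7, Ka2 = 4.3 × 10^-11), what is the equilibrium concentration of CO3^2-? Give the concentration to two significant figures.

First ionization gives [H+] ≈ [HCO3-] = 3.69 × 10^-4 M.
Second step: Ka2 = [H+][CO3^2-]/[HCO3-] ≈ [CO3^2-] (since [H+] ≈ [HCO3-]).
So [CO3^2-] ≈ Ka2.

4.3 × 10^-11 M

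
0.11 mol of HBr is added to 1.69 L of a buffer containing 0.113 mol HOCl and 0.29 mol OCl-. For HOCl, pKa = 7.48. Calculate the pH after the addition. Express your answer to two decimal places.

pH = 7.39

After neutralization: n(HOCl) = 0.223 mol, n(OCl-) = 0.18 mol.
Henderson–Hasselbalch with mole ratio 0.18/0.223: pH = 7.48 + (-0.093)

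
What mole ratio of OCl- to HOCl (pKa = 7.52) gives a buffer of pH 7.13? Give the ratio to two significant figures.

ratio = 0.41

pH = pKa + log(r) ⇒ log(r) = 7.13 − 7.52 = -0.39
r = [OCl-]/[HOCl] = 10^(-0.39) = 0.407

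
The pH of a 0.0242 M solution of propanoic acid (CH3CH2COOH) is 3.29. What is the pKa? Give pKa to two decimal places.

[H+] = 10^(-3.29) = 5.13 × 10^-4 M
At equilibrium [HA] = 0.0242 − 5.13 × 10^-4 = 2.37 × 10^-2 M
Ka = [H+][A-]/[HA] = (5.13 × 10^-4)² / 2.37 × 10^-2 = 1.11 × 10^-5
pKa = -log(1.11 × 10^-5) = 4.95

pKa = 4.95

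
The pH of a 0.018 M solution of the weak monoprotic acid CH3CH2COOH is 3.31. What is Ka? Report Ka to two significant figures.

Ka = 1.4 × 10^-5

[H+] = 10^(-3.31) = 4.90 × 10^-4 M
At equilibrium [HA] = 0.018 − 4.90 × 10^-4 = 1.75 × 10^-2 M
Ka = [H+][A-]/[HA] = (4.90 × 10^-4)² / 1.75 × 10^-2 = 1.4 × 10^-5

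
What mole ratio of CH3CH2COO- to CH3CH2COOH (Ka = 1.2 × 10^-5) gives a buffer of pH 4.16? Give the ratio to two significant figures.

ratio = 0.17

pKa = -log(1.2 × 10^-5) = 4.921
pH = pKa + log(r) ⇒ log(r) = 4.16 − 4.921 = -0.761
r = [CH3CH2COO-]/[CH3CH2COOH] = 10^(-0.761) = 0.173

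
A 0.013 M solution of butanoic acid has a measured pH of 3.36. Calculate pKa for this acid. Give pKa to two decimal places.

pKa = 4.82

[H+] = 10^(-3.36) = 4.37 × 10^-4 M
At equilibrium [HA] = 0.013 − 4.37 × 10^-4 = 1.26 × 10^-2 M
Ka = [H+][A-]/[HA] = (4.37 × 10^-4)² / 1.26 × 10^-2 = 1.52 × 10^-5
pKa = -log(1.52 × 10^-5) = 4.82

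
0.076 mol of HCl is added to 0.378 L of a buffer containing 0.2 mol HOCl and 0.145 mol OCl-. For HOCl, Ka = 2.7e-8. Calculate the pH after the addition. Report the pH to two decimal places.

pH = 6.97

After neutralization: n(HOCl) = 0.276 mol, n(OCl-) = 0.069 mol.
pKa = −log(2.7 × 10^-8) = 7.569
Henderson–Hasselbalch with mole ratio 0.069/0.276: pH = 7.569 + (-0.602)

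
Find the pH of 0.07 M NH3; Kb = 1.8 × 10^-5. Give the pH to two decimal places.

pH = 11.05

NH3 + H2O ⇌ NH4+ + OH-
From the ICE table, Kb = [OH-]²/(0.07 − [OH-]) = 1.8 × 10^-5.
Neglecting [OH-] in the denominator: [OH-] = √(1.8 × 10^-5 × 0.07) = 1.12 × 10^-3 M
Check: 1.6% ionized — well under 5%, approximation valid.
pOH = 2.95, so pH = 14.00 − pOH = 11.05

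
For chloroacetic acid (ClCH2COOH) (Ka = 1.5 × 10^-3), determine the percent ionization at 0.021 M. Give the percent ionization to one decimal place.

ClCH2COOH ⇌ ClCH2COO- + H+; let x = [H+] at equilibrium.
Solve x² + 0.0015x − 3.15e-05 = 0 → x = 4.91 × 10^-3 M
Fraction ionized = 4.91 × 10^-3 / 0.021 = 0.2338 → 23.4%

23.4%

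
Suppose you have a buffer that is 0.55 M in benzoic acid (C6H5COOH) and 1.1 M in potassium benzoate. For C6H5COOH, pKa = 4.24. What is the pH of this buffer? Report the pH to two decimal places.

pH = 4.54

Using pH = pKa + log([base]/[acid]) with [base]/[acid] = 1.1/0.55:
pH = 4.24 + (+0.301) = 4.54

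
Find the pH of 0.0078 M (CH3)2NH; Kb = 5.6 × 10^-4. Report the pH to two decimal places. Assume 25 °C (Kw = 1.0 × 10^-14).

(CH3)2NH + H2O ⇌ (CH3)2NH2+ + OH-
From the ICE table, Kb = [OH-]²/(0.0078 − [OH-]) = 5.6 × 10^-4.
The 5% rule fails; solving [OH-]² + Kb·[OH-] − Kb·C₀ = 0 exactly:
[OH-] = (−Kb + √(Kb² + 4·Kb·C₀))/2 = 1.83 × 10^-3 M
pOH = −log(1.83 × 10^-3) = 2.74; pH = 14.00 − 2.74 = 11.26

pH = 11.26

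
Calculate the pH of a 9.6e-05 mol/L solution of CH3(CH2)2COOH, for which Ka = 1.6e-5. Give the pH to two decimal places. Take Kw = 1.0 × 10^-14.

CH3(CH2)2COOH ⇌ CH3(CH2)2COO- + H+
From the ICE table, Ka = [H+]²/(9.6e-05 − [H+]) = 1.6 × 10^-5.
The 5% rule fails; solving [H+]² + Ka·[H+] − Ka·C₀ = 0 exactly:
[H+] = [−1.6e-05 + √(1.6e-05² + 6.14e-09)]/2 = 3.20 × 10^-5 M
pH = −log[H+] = −log(3.20 × 10^-5) = 4.49

pH = 4.49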